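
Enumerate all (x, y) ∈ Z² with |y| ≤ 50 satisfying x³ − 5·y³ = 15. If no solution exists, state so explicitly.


The equation is x³ - 5y³ = 15. For fixed y, x³ = 5·y³ + 15, so a solution requires the RHS to be a perfect cube.
Strategy: iterate y from -50 to 50, compute RHS = 5·y³ + 15, and check whether it is a (positive or negative) perfect cube.
Check small values of y:
  y = 0: RHS = 15 is not a perfect cube.
  y = 1: RHS = 20 is not a perfect cube.
  y = -1: RHS = 10 is not a perfect cube.
  y = 2: RHS = 55 is not a perfect cube.
  y = -2: RHS = -25 is not a perfect cube.
  y = 3: RHS = 150 is not a perfect cube.
  y = -3: RHS = -120 is not a perfect cube.
Continuing the search up to |y| = 50 finds no solutions either.
No (x, y) in the scanned range satisfies the equation.

No integer solutions with |y| ≤ 50.


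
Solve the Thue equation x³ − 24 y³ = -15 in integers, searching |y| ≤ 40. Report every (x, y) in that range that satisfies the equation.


The equation is x³ - 24y³ = -15. For fixed y, x³ = 24·y³ − 15, so a solution requires the RHS to be a perfect cube.
Strategy: iterate y from -40 to 40, compute RHS = 24·y³ − 15, and check whether it is a (positive or negative) perfect cube.
Check small values of y:
  y = 0: RHS = -15 is not a perfect cube.
  y = 1: RHS = 9 is not a perfect cube.
  y = -1: RHS = -39 is not a perfect cube.
  y = 2: RHS = 177 is not a perfect cube.
  y = -2: RHS = -207 is not a perfect cube.
  y = 3: RHS = 633 is not a perfect cube.
  y = -3: RHS = -663 is not a perfect cube.
Continuing the search up to |y| = 40 finds no solutions either.
No (x, y) in the scanned range satisfies the equation.

No integer solutions with |y| ≤ 40.


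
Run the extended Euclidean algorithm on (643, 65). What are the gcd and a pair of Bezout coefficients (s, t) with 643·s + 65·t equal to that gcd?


Euclidean algorithm on (643, 65) — divide until remainder is 0:
  643 = 9 · 65 + 58
  65 = 1 · 58 + 7
  58 = 8 · 7 + 2
  7 = 3 · 2 + 1
  2 = 2 · 1 + 0
gcd(643, 65) = 1.
Track Bezout coefficients alongside the remainders: start with r₀ = 643 = a·1 + b·0 (s = 1, t = 0) and r₁ = 65 = a·0 + b·1 (s = 0, t = 1); each new remainder r_{k+1} = r_{k-1} − q_k·r_k inherits s_{k+1} = s_{k-1} − q_k·s_k, t_{k+1} = t_{k-1} − q_k·t_k, so r_k = a·s_k + b·t_k at every step:
  q = 9: r = 58, s = 1 − 9·0 = 1, t = 0 − 9·1 = -9  (check: 643·1 + 65·(-9) = 58)
  q = 1: r = 7, s = 0 − 1·1 = -1, t = 1 − 1·(-9) = 10  (check: 643·(-1) + 65·10 = 7)
  q = 8: r = 2, s = 1 − 8·(-1) = 9, t = -9 − 8·10 = -89  (check: 643·9 + 65·(-89) = 2)
  q = 3: r = 1, s = -1 − 3·9 = -28, t = 10 − 3·(-89) = 277  (check: 643·(-28) + 65·277 = 1)
The row with r = 1 (the gcd) gives the Bezout coefficients s = -28, t = 277.
Result: 643 · (-28) + 65 · (277) = 1.

gcd(643, 65) = 1; s = -28, t = 277 (check: 643·(-28) + 65·277 = 1).


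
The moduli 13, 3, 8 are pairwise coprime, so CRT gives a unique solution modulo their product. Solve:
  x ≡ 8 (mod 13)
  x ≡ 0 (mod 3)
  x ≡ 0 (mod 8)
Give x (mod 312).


Moduli 13, 3, 8 are pairwise coprime; by CRT there is a unique solution modulo M = 13 · 3 · 8 = 312.
Solve pairwise, accumulating the modulus:
  Start with x ≡ 8 (mod 13).
  Combine with x ≡ 0 (mod 3): since gcd(13, 3) = 1, we get a unique residue mod 39.
    Write x = 8 + 13·t and substitute into x ≡ 0 (mod 3): 13·t ≡ 0 − 8 = -8 (mod 3).
    Reduce coefficients mod 3: 1·t ≡ 1 (mod 3).
    So t ≡ 1 (mod 3).
    Then x = 8 + 13·1 = 21, valid modulo lcm(13, 3) = 39: x ≡ 21 (mod 39).
  Combine with x ≡ 0 (mod 8): since gcd(39, 8) = 1, we get a unique residue mod 312.
    Write x = 21 + 39·t and substitute into x ≡ 0 (mod 8): 39·t ≡ 0 − 21 = -21 (mod 8).
    Reduce coefficients mod 8: 7·t ≡ 3 (mod 8).
    The inverse of 7 mod 8 is 7 (since 7·7 = 49 = 6·8 + 1), so t ≡ 7·3 = 21 ≡ 5 (mod 8).
    Then x = 21 + 39·5 = 216, valid modulo lcm(39, 8) = 312: x ≡ 216 (mod 312).
Verify: 216 mod 13 = 8 ✓, 216 mod 3 = 0 ✓, 216 mod 8 = 0 ✓.

x ≡ 216 (mod 312).


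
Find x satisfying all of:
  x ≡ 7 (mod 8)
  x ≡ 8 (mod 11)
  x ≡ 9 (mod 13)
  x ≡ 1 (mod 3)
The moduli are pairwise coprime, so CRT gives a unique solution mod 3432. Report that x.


Product of moduli M = 8 · 11 · 13 · 3 = 3432.
Merge one congruence at a time:
  Start: x ≡ 7 (mod 8).
  Combine with x ≡ 8 (mod 11); new modulus lcm = 88.
    Write x = 7 + 8·t and substitute into x ≡ 8 (mod 11): 8·t ≡ 8 − 7 = 1 (mod 11).
    The inverse of 8 mod 11 is 7 (since 8·7 = 56 = 5·11 + 1), so t ≡ 7·1 = 7 ≡ 7 (mod 11).
    Then x = 7 + 8·7 = 63, valid modulo lcm(8, 11) = 88: x ≡ 63 (mod 88).
  Combine with x ≡ 9 (mod 13); new modulus lcm = 1144.
    Write x = 63 + 88·t and substitute into x ≡ 9 (mod 13): 88·t ≡ 9 − 63 = -54 (mod 13).
    Reduce coefficients mod 13: 10·t ≡ 11 (mod 13).
    The inverse of 10 mod 13 is 4 (since 10·4 = 40 = 3·13 + 1), so t ≡ 4·11 = 44 ≡ 5 (mod 13).
    Then x = 63 + 88·5 = 503, valid modulo lcm(88, 13) = 1144: x ≡ 503 (mod 1144).
  Combine with x ≡ 1 (mod 3); new modulus lcm = 3432.
    Write x = 503 + 1144·t and substitute into x ≡ 1 (mod 3): 1144·t ≡ 1 − 503 = -502 (mod 3).
    Reduce coefficients mod 3: 1·t ≡ 2 (mod 3).
    So t ≡ 2 (mod 3).
    Then x = 503 + 1144·2 = 2791, valid modulo lcm(1144, 3) = 3432: x ≡ 2791 (mod 3432).
Verify against each original: 2791 mod 8 = 7, 2791 mod 11 = 8, 2791 mod 13 = 9, 2791 mod 3 = 1.

x ≡ 2791 (mod 3432).


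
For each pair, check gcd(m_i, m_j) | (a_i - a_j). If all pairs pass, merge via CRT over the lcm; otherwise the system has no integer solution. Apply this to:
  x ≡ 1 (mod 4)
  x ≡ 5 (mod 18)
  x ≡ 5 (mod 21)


Moduli 4, 18, 21 are not pairwise coprime, so CRT works modulo lcm(m_i) when all pairwise compatibility conditions hold.
Pairwise compatibility: gcd(m_i, m_j) must divide a_i - a_j for every pair.
Merge one congruence at a time:
  Start: x ≡ 1 (mod 4).
  Combine with x ≡ 5 (mod 18): gcd(4, 18) = 2; 5 - 1 = 4, which IS divisible by 2, so compatible.
    Write x = 1 + 4·t and substitute into x ≡ 5 (mod 18): 4·t ≡ 5 − 1 = 4 (mod 18).
    Divide the congruence (and modulus) by g = 2: 2·t ≡ 2 (mod 9).
    The inverse of 2 mod 9 is 5 (since 2·5 = 10 = 1·9 + 1), so t ≡ 5·2 = 10 ≡ 1 (mod 9).
    Then x = 1 + 4·1 = 5, valid modulo lcm(4, 18) = 36: x ≡ 5 (mod 36).
  Combine with x ≡ 5 (mod 21): gcd(36, 21) = 3; 5 - 5 = 0, which IS divisible by 3, so compatible.
    Write x = 5 + 36·t and substitute into x ≡ 5 (mod 21): 36·t ≡ 5 − 5 = 0 (mod 21).
    Divide the congruence (and modulus) by g = 3: 12·t ≡ 0 (mod 7).
    Reduce coefficients mod 7: 5·t ≡ 0 (mod 7).
    The inverse of 5 mod 7 is 3 (since 5·3 = 15 = 2·7 + 1), so t ≡ 3·0 = 0 ≡ 0 (mod 7).
    Then x = 5 + 36·0 = 5, valid modulo lcm(36, 21) = 252: x ≡ 5 (mod 252).
Verify: 5 mod 4 = 1, 5 mod 18 = 5, 5 mod 21 = 5.

x ≡ 5 (mod 252).


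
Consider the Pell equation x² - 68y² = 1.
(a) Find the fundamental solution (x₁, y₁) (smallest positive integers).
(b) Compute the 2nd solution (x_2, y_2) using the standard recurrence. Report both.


Step 1: Find the fundamental solution (x₁, y₁) of x² - 68y² = 1.
  Expand √68 as a continued fraction. a₀ = ⌊√68⌋ = 8; iterate m_{k+1} = d_k·a_k − m_k, d_{k+1} = (68 − m_{k+1}²)/d_k, a_{k+1} = ⌊(a₀ + m_{k+1})/d_{k+1}⌋ (starting m₀ = 0, d₀ = 1), with convergents p_k = a_k·p_{k-1} + p_{k-2}, q_k = a_k·q_{k-1} + q_{k-2} (p₋₁ = 1, q₋₁ = 0):
  k = 0: a₀ = 8; p₀/q₀ = 8/1; p₀² − 68·q₀² = 64 − 68 = -4.
  k = 1: m = 8, d = 4, a = ⌊(8 + 8)/4⌋ = 4; p/q = (4·8 + 1)/(4·1 + 0) = 33/4; p² − 68·q² = 1089 − 1088 = 1.
  The first convergent with p² − 68·q² = 1 gives the fundamental solution (x₁, y₁) = (33, 4).
Step 2: Apply the recurrence (x_{n+1}, y_{n+1}) = (x₁x_n + 68y₁y_n, x₁y_n + y₁x_n) repeatedly.
  From (x_1, y_1) = (33, 4): x_2 = 33·33 + 68·4·4 = 2177; y_2 = 33·4 + 4·33 = 264.
Step 3: Verify x_2² - 68·y_2² = 4739329 - 4739328 = 1 (should be 1). ✓

(x_1, y_1) = (33, 4); (x_2, y_2) = (2177, 264).


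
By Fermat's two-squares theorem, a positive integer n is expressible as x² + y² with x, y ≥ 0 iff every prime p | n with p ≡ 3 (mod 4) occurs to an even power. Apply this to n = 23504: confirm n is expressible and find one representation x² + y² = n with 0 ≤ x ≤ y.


Step 1: Factor n = 23504 = 2^4 · 13 · 113.
Step 2: Check the mod-4 condition on each prime factor: 2 = 2 (special); 13 ≡ 1 (mod 4), exponent 1; 113 ≡ 1 (mod 4), exponent 1.
All primes ≡ 3 (mod 4) appear to even exponent (or don't appear), so by the two-squares theorem n IS expressible as a sum of two squares.
Step 3: Build a representation. Group n = k² · m with k = 4 and m = 13 · 113 = 1469 (a product of primes ≡ 1 (mod 4)); a representation of m scales to one of n via (k·x)² + (k·y)² = k²(x² + y²). Each prime p ≡ 1 (mod 4) is itself a sum of two squares; find a² by testing p − a² for a perfect square:
  13: 13 − 1² = 12, 13 − 2² = 9 = 3² ⇒ 13 = 2² + 3².
  113: 113 − 1² = 112, 113 − 2² = 109, 113 − 3² = 104, 113 − 4² = 97, 113 − 5² = 88, 113 − 6² = 77, 113 − 7² = 64 = 8² ⇒ 113 = 7² + 8².
  Combine using the Brahmagupta–Fibonacci identity (a² + b²)(c² + d²) = (ac − bd)² + (ad + bc)² = (ac + bd)² + (ad − bc)²:
  13 · 113 = 1469: from (2² + 3²)(7² + 8²), take (2·7 − 3·8, 2·8 + 3·7) = (14 − 24, 16 + 21) = (-10, 37); dropping signs (only squares matter) gives (10, 37); check 10² + 37² = 100 + 1369 = 1469 ✓.
  Scale by k = 4: (4·10, 4·37) = (40, 148).
Step 4: Order so x ≤ y and verify: 40² + 148² = 1600 + 21904 = 23504 = n. ✓

n = 23504 = 40² + 148² (one valid representation with x ≤ y).


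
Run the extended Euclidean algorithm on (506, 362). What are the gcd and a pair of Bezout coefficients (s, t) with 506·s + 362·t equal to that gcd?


Euclidean algorithm on (506, 362) — divide until remainder is 0:
  506 = 1 · 362 + 144
  362 = 2 · 144 + 74
  144 = 1 · 74 + 70
  74 = 1 · 70 + 4
  70 = 17 · 4 + 2
  4 = 2 · 2 + 0
gcd(506, 362) = 2.
Track Bezout coefficients alongside the remainders: start with r₀ = 506 = a·1 + b·0 (s = 1, t = 0) and r₁ = 362 = a·0 + b·1 (s = 0, t = 1); each new remainder r_{k+1} = r_{k-1} − q_k·r_k inherits s_{k+1} = s_{k-1} − q_k·s_k, t_{k+1} = t_{k-1} − q_k·t_k, so r_k = a·s_k + b·t_k at every step:
  q = 1: r = 144, s = 1 − 1·0 = 1, t = 0 − 1·1 = -1  (check: 506·1 + 362·(-1) = 144)
  q = 2: r = 74, s = 0 − 2·1 = -2, t = 1 − 2·(-1) = 3  (check: 506·(-2) + 362·3 = 74)
  q = 1: r = 70, s = 1 − 1·(-2) = 3, t = -1 − 1·3 = -4  (check: 506·3 + 362·(-4) = 70)
  q = 1: r = 4, s = -2 − 1·3 = -5, t = 3 − 1·(-4) = 7  (check: 506·(-5) + 362·7 = 4)
  q = 17: r = 2, s = 3 − 17·(-5) = 88, t = -4 − 17·7 = -123  (check: 506·88 + 362·(-123) = 2)
The row with r = 2 (the gcd) gives the Bezout coefficients s = 88, t = -123.
Result: 506 · (88) + 362 · (-123) = 2.

gcd(506, 362) = 2; s = 88, t = -123 (check: 506·88 + 362·(-123) = 2).


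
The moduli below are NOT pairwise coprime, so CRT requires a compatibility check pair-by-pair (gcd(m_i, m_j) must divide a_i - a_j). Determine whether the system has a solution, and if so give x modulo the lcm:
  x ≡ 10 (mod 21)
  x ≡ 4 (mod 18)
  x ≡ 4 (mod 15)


Moduli 21, 18, 15 are not pairwise coprime, so CRT works modulo lcm(m_i) when all pairwise compatibility conditions hold.
Pairwise compatibility: gcd(m_i, m_j) must divide a_i - a_j for every pair.
Merge one congruence at a time:
  Start: x ≡ 10 (mod 21).
  Combine with x ≡ 4 (mod 18): gcd(21, 18) = 3; 4 - 10 = -6, which IS divisible by 3, so compatible.
    Write x = 10 + 21·t and substitute into x ≡ 4 (mod 18): 21·t ≡ 4 − 10 = -6 (mod 18).
    Divide the congruence (and modulus) by g = 3: 7·t ≡ -2 (mod 6).
    Reduce coefficients mod 6: 1·t ≡ 4 (mod 6).
    So t ≡ 4 (mod 6).
    Then x = 10 + 21·4 = 94, valid modulo lcm(21, 18) = 126: x ≡ 94 (mod 126).
  Combine with x ≡ 4 (mod 15): gcd(126, 15) = 3; 4 - 94 = -90, which IS divisible by 3, so compatible.
    Write x = 94 + 126·t and substitute into x ≡ 4 (mod 15): 126·t ≡ 4 − 94 = -90 (mod 15).
    Divide the congruence (and modulus) by g = 3: 42·t ≡ -30 (mod 5).
    Reduce coefficients mod 5: 2·t ≡ 0 (mod 5).
    The inverse of 2 mod 5 is 3 (since 2·3 = 6 = 1·5 + 1), so t ≡ 3·0 = 0 ≡ 0 (mod 5).
    Then x = 94 + 126·0 = 94, valid modulo lcm(126, 15) = 630: x ≡ 94 (mod 630).
Verify: 94 mod 21 = 10, 94 mod 18 = 4, 94 mod 15 = 4.

x ≡ 94 (mod 630).


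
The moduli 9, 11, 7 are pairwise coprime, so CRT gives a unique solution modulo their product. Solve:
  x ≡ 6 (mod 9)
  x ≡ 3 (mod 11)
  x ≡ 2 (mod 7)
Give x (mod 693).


Moduli 9, 11, 7 are pairwise coprime; by CRT there is a unique solution modulo M = 9 · 11 · 7 = 693.
Solve pairwise, accumulating the modulus:
  Start with x ≡ 6 (mod 9).
  Combine with x ≡ 3 (mod 11): since gcd(9, 11) = 1, we get a unique residue mod 99.
    Write x = 6 + 9·t and substitute into x ≡ 3 (mod 11): 9·t ≡ 3 − 6 = -3 (mod 11).
    Reduce coefficients mod 11: 9·t ≡ 8 (mod 11).
    The inverse of 9 mod 11 is 5 (since 9·5 = 45 = 4·11 + 1), so t ≡ 5·8 = 40 ≡ 7 (mod 11).
    Then x = 6 + 9·7 = 69, valid modulo lcm(9, 11) = 99: x ≡ 69 (mod 99).
  Combine with x ≡ 2 (mod 7): since gcd(99, 7) = 1, we get a unique residue mod 693.
    Write x = 69 + 99·t and substitute into x ≡ 2 (mod 7): 99·t ≡ 2 − 69 = -67 (mod 7).
    Reduce coefficients mod 7: 1·t ≡ 3 (mod 7).
    So t ≡ 3 (mod 7).
    Then x = 69 + 99·3 = 366, valid modulo lcm(99, 7) = 693: x ≡ 366 (mod 693).
Verify: 366 mod 9 = 6 ✓, 366 mod 11 = 3 ✓, 366 mod 7 = 2 ✓.

x ≡ 366 (mod 693).


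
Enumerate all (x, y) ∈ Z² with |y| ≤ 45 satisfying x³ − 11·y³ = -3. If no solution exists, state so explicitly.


The equation is x³ - 11y³ = -3. For fixed y, x³ = 11·y³ − 3, so a solution requires the RHS to be a perfect cube.
Strategy: iterate y from -45 to 45, compute RHS = 11·y³ − 3, and check whether it is a (positive or negative) perfect cube.
Check small values of y:
  y = 0: RHS = -3 is not a perfect cube.
  y = 1: RHS = 8 = (2)³ ⇒ x = 2 works.
  y = -1: RHS = -14 is not a perfect cube.
  y = 2: RHS = 85 is not a perfect cube.
  y = -2: RHS = -91 is not a perfect cube.
  y = 3: RHS = 294 is not a perfect cube.
  y = -3: RHS = -300 is not a perfect cube.
Continuing the search up to |y| = 45 finds no further solutions beyond those listed.
Collected solutions: (2, 1).

Solutions (with |y| ≤ 45): (2, 1).


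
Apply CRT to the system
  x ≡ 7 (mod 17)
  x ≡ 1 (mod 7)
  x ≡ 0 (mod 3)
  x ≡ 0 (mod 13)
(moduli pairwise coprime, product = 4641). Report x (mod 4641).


Product of moduli M = 17 · 7 · 3 · 13 = 4641.
Merge one congruence at a time:
  Start: x ≡ 7 (mod 17).
  Combine with x ≡ 1 (mod 7); new modulus lcm = 119.
    Write x = 7 + 17·t and substitute into x ≡ 1 (mod 7): 17·t ≡ 1 − 7 = -6 (mod 7).
    Reduce coefficients mod 7: 3·t ≡ 1 (mod 7).
    The inverse of 3 mod 7 is 5 (since 3·5 = 15 = 2·7 + 1), so t ≡ 5·1 = 5 ≡ 5 (mod 7).
    Then x = 7 + 17·5 = 92, valid modulo lcm(17, 7) = 119: x ≡ 92 (mod 119).
  Combine with x ≡ 0 (mod 3); new modulus lcm = 357.
    Write x = 92 + 119·t and substitute into x ≡ 0 (mod 3): 119·t ≡ 0 − 92 = -92 (mod 3).
    Reduce coefficients mod 3: 2·t ≡ 1 (mod 3).
    The inverse of 2 mod 3 is 2 (since 2·2 = 4 = 1·3 + 1), so t ≡ 2·1 = 2 ≡ 2 (mod 3).
    Then x = 92 + 119·2 = 330, valid modulo lcm(119, 3) = 357: x ≡ 330 (mod 357).
  Combine with x ≡ 0 (mod 13); new modulus lcm = 4641.
    Write x = 330 + 357·t and substitute into x ≡ 0 (mod 13): 357·t ≡ 0 − 330 = -330 (mod 13).
    Reduce coefficients mod 13: 6·t ≡ 8 (mod 13).
    The inverse of 6 mod 13 is 11 (since 6·11 = 66 = 5·13 + 1), so t ≡ 11·8 = 88 ≡ 10 (mod 13).
    Then x = 330 + 357·10 = 3900, valid modulo lcm(357, 13) = 4641: x ≡ 3900 (mod 4641).
Verify against each original: 3900 mod 17 = 7, 3900 mod 7 = 1, 3900 mod 3 = 0, 3900 mod 13 = 0.

x ≡ 3900 (mod 4641).


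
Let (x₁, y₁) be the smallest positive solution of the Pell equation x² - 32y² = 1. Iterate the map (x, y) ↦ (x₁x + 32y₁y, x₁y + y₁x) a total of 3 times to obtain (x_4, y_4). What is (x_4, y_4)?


Step 1: Find the fundamental solution (x₁, y₁) of x² - 32y² = 1.
  Expand √32 as a continued fraction. a₀ = ⌊√32⌋ = 5; iterate m_{k+1} = d_k·a_k − m_k, d_{k+1} = (32 − m_{k+1}²)/d_k, a_{k+1} = ⌊(a₀ + m_{k+1})/d_{k+1}⌋ (starting m₀ = 0, d₀ = 1), with convergents p_k = a_k·p_{k-1} + p_{k-2}, q_k = a_k·q_{k-1} + q_{k-2} (p₋₁ = 1, q₋₁ = 0):
  k = 0: a₀ = 5; p₀/q₀ = 5/1; p₀² − 32·q₀² = 25 − 32 = -7.
  k = 1: m = 5, d = 7, a = ⌊(5 + 5)/7⌋ = 1; p/q = (1·5 + 1)/(1·1 + 0) = 6/1; p² − 32·q² = 36 − 32 = 4.
  k = 2: m = 2, d = 4, a = ⌊(5 + 2)/4⌋ = 1; p/q = (1·6 + 5)/(1·1 + 1) = 11/2; p² − 32·q² = 121 − 128 = -7.
  k = 3: m = 2, d = 7, a = ⌊(5 + 2)/7⌋ = 1; p/q = (1·11 + 6)/(1·2 + 1) = 17/3; p² − 32·q² = 289 − 288 = 1.
  The first convergent with p² − 32·q² = 1 gives the fundamental solution (x₁, y₁) = (17, 3).
Step 2: Apply the recurrence (x_{n+1}, y_{n+1}) = (x₁x_n + 32y₁y_n, x₁y_n + y₁x_n) repeatedly.
  From (x_1, y_1) = (17, 3): x_2 = 17·17 + 32·3·3 = 577; y_2 = 17·3 + 3·17 = 102.
  From (x_2, y_2) = (577, 102): x_3 = 17·577 + 32·3·102 = 19601; y_3 = 17·102 + 3·577 = 3465.
  From (x_3, y_3) = (19601, 3465): x_4 = 17·19601 + 32·3·3465 = 665857; y_4 = 17·3465 + 3·19601 = 117708.
Step 3: Verify x_4² - 32·y_4² = 443365544449 - 443365544448 = 1 (should be 1). ✓

(x_1, y_1) = (17, 3); (x_4, y_4) = (665857, 117708).


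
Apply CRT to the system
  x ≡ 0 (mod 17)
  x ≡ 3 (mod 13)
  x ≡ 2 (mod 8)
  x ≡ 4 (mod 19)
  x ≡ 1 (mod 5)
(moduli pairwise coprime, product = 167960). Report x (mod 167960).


Product of moduli M = 17 · 13 · 8 · 19 · 5 = 167960.
Merge one congruence at a time:
  Start: x ≡ 0 (mod 17).
  Combine with x ≡ 3 (mod 13); new modulus lcm = 221.
    Write x = 0 + 17·t and substitute into x ≡ 3 (mod 13): 17·t ≡ 3 − 0 = 3 (mod 13).
    Reduce coefficients mod 13: 4·t ≡ 3 (mod 13).
    The inverse of 4 mod 13 is 10 (since 4·10 = 40 = 3·13 + 1), so t ≡ 10·3 = 30 ≡ 4 (mod 13).
    Then x = 0 + 17·4 = 68, valid modulo lcm(17, 13) = 221: x ≡ 68 (mod 221).
  Combine with x ≡ 2 (mod 8); new modulus lcm = 1768.
    Write x = 68 + 221·t and substitute into x ≡ 2 (mod 8): 221·t ≡ 2 − 68 = -66 (mod 8).
    Reduce coefficients mod 8: 5·t ≡ 6 (mod 8).
    The inverse of 5 mod 8 is 5 (since 5·5 = 25 = 3·8 + 1), so t ≡ 5·6 = 30 ≡ 6 (mod 8).
    Then x = 68 + 221·6 = 1394, valid modulo lcm(221, 8) = 1768: x ≡ 1394 (mod 1768).
  Combine with x ≡ 4 (mod 19); new modulus lcm = 33592.
    Write x = 1394 + 1768·t and substitute into x ≡ 4 (mod 19): 1768·t ≡ 4 − 1394 = -1390 (mod 19).
    Reduce coefficients mod 19: 1·t ≡ 16 (mod 19).
    So t ≡ 16 (mod 19).
    Then x = 1394 + 1768·16 = 29682, valid modulo lcm(1768, 19) = 33592: x ≡ 29682 (mod 33592).
  Combine with x ≡ 1 (mod 5); new modulus lcm = 167960.
    Write x = 29682 + 33592·t and substitute into x ≡ 1 (mod 5): 33592·t ≡ 1 − 29682 = -29681 (mod 5).
    Reduce coefficients mod 5: 2·t ≡ 4 (mod 5).
    The inverse of 2 mod 5 is 3 (since 2·3 = 6 = 1·5 + 1), so t ≡ 3·4 = 12 ≡ 2 (mod 5).
    Then x = 29682 + 33592·2 = 96866, valid modulo lcm(33592, 5) = 167960: x ≡ 96866 (mod 167960).
Verify against each original: 96866 mod 17 = 0, 96866 mod 13 = 3, 96866 mod 8 = 2, 96866 mod 19 = 4, 96866 mod 5 = 1.

x ≡ 96866 (mod 167960).


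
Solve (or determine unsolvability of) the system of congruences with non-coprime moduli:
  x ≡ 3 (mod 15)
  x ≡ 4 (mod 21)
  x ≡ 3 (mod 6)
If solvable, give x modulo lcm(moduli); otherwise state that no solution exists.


Moduli 15, 21, 6 are not pairwise coprime, so CRT works modulo lcm(m_i) when all pairwise compatibility conditions hold.
Pairwise compatibility: gcd(m_i, m_j) must divide a_i - a_j for every pair.
Merge one congruence at a time:
  Start: x ≡ 3 (mod 15).
  Combine with x ≡ 4 (mod 21): gcd(15, 21) = 3, and 4 - 3 = 1 is NOT divisible by 3.
    ⇒ system is inconsistent (no integer solution).

No solution (the system is inconsistent).


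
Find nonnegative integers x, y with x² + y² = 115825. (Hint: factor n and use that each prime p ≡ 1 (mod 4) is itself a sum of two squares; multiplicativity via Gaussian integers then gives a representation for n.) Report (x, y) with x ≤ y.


Step 1: Factor n = 115825 = 5^2 · 41 · 113.
Step 2: Check the mod-4 condition on each prime factor: 5 ≡ 1 (mod 4), exponent 2; 41 ≡ 1 (mod 4), exponent 1; 113 ≡ 1 (mod 4), exponent 1.
All primes ≡ 3 (mod 4) appear to even exponent (or don't appear), so by the two-squares theorem n IS expressible as a sum of two squares.
Step 3: Build a representation. Group n = k² · m with k = 5 and m = 41 · 113 = 4633 (a product of primes ≡ 1 (mod 4)); a representation of m scales to one of n via (k·x)² + (k·y)² = k²(x² + y²). Each prime p ≡ 1 (mod 4) is itself a sum of two squares; find a² by testing p − a² for a perfect square:
  41: 41 − 1² = 40, 41 − 2² = 37, 41 − 3² = 32, 41 − 4² = 25 = 5² ⇒ 41 = 4² + 5².
  113: 113 − 1² = 112, 113 − 2² = 109, 113 − 3² = 104, 113 − 4² = 97, 113 − 5² = 88, 113 − 6² = 77, 113 − 7² = 64 = 8² ⇒ 113 = 7² + 8².
  Combine using the Brahmagupta–Fibonacci identity (a² + b²)(c² + d²) = (ac − bd)² + (ad + bc)² = (ac + bd)² + (ad − bc)²:
  41 · 113 = 4633: from (4² + 5²)(7² + 8²), take (4·7 − 5·8, 4·8 + 5·7) = (28 − 40, 32 + 35) = (-12, 67); dropping signs (only squares matter) gives (12, 67); check 12² + 67² = 144 + 4489 = 4633 ✓.
  Scale by k = 5: (5·12, 5·67) = (60, 335).
Step 4: Order so x ≤ y and verify: 60² + 335² = 3600 + 112225 = 115825 = n. ✓

n = 115825 = 60² + 335² (one valid representation with x ≤ y).


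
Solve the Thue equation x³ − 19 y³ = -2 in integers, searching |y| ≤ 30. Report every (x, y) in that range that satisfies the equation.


The equation is x³ - 19y³ = -2. For fixed y, x³ = 19·y³ − 2, so a solution requires the RHS to be a perfect cube.
Strategy: iterate y from -30 to 30, compute RHS = 19·y³ − 2, and check whether it is a (positive or negative) perfect cube.
Check small values of y:
  y = 0: RHS = -2 is not a perfect cube.
  y = 1: RHS = 17 is not a perfect cube.
  y = -1: RHS = -21 is not a perfect cube.
  y = 2: RHS = 150 is not a perfect cube.
  y = -2: RHS = -154 is not a perfect cube.
  y = 3: RHS = 511 is not a perfect cube.
  y = -3: RHS = -515 is not a perfect cube.
Continuing the search up to |y| = 30 finds no solutions either.
No (x, y) in the scanned range satisfies the equation.

No integer solutions with |y| ≤ 30.


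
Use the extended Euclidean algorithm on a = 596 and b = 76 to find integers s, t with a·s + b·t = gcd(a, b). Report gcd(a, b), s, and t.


Euclidean algorithm on (596, 76) — divide until remainder is 0:
  596 = 7 · 76 + 64
  76 = 1 · 64 + 12
  64 = 5 · 12 + 4
  12 = 3 · 4 + 0
gcd(596, 76) = 4.
Track Bezout coefficients alongside the remainders: start with r₀ = 596 = a·1 + b·0 (s = 1, t = 0) and r₁ = 76 = a·0 + b·1 (s = 0, t = 1); each new remainder r_{k+1} = r_{k-1} − q_k·r_k inherits s_{k+1} = s_{k-1} − q_k·s_k, t_{k+1} = t_{k-1} − q_k·t_k, so r_k = a·s_k + b·t_k at every step:
  q = 7: r = 64, s = 1 − 7·0 = 1, t = 0 − 7·1 = -7  (check: 596·1 + 76·(-7) = 64)
  q = 1: r = 12, s = 0 − 1·1 = -1, t = 1 − 1·(-7) = 8  (check: 596·(-1) + 76·8 = 12)
  q = 5: r = 4, s = 1 − 5·(-1) = 6, t = -7 − 5·8 = -47  (check: 596·6 + 76·(-47) = 4)
The row with r = 4 (the gcd) gives the Bezout coefficients s = 6, t = -47.
Result: 596 · (6) + 76 · (-47) = 4.

gcd(596, 76) = 4; s = 6, t = -47 (check: 596·6 + 76·(-47) = 4).


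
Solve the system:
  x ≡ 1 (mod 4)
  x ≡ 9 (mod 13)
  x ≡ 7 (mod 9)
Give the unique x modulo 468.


Moduli 4, 13, 9 are pairwise coprime; by CRT there is a unique solution modulo M = 4 · 13 · 9 = 468.
Solve pairwise, accumulating the modulus:
  Start with x ≡ 1 (mod 4).
  Combine with x ≡ 9 (mod 13): since gcd(4, 13) = 1, we get a unique residue mod 52.
    Write x = 1 + 4·t and substitute into x ≡ 9 (mod 13): 4·t ≡ 9 − 1 = 8 (mod 13).
    The inverse of 4 mod 13 is 10 (since 4·10 = 40 = 3·13 + 1), so t ≡ 10·8 = 80 ≡ 2 (mod 13).
    Then x = 1 + 4·2 = 9, valid modulo lcm(4, 13) = 52: x ≡ 9 (mod 52).
  Combine with x ≡ 7 (mod 9): since gcd(52, 9) = 1, we get a unique residue mod 468.
    Write x = 9 + 52·t and substitute into x ≡ 7 (mod 9): 52·t ≡ 7 − 9 = -2 (mod 9).
    Reduce coefficients mod 9: 7·t ≡ 7 (mod 9).
    The inverse of 7 mod 9 is 4 (since 7·4 = 28 = 3·9 + 1), so t ≡ 4·7 = 28 ≡ 1 (mod 9).
    Then x = 9 + 52·1 = 61, valid modulo lcm(52, 9) = 468: x ≡ 61 (mod 468).
Verify: 61 mod 4 = 1 ✓, 61 mod 13 = 9 ✓, 61 mod 9 = 7 ✓.

x ≡ 61 (mod 468).


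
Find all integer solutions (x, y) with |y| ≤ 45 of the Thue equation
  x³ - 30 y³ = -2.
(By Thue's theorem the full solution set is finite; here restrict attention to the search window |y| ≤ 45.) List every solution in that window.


The equation is x³ - 30y³ = -2. For fixed y, x³ = 30·y³ − 2, so a solution requires the RHS to be a perfect cube.
Strategy: iterate y from -45 to 45, compute RHS = 30·y³ − 2, and check whether it is a (positive or negative) perfect cube.
Check small values of y:
  y = 0: RHS = -2 is not a perfect cube.
  y = 1: RHS = 28 is not a perfect cube.
  y = -1: RHS = -32 is not a perfect cube.
  y = 2: RHS = 238 is not a perfect cube.
  y = -2: RHS = -242 is not a perfect cube.
  y = 3: RHS = 808 is not a perfect cube.
  y = -3: RHS = -812 is not a perfect cube.
Continuing the search up to |y| = 45 finds no solutions either.
No (x, y) in the scanned range satisfies the equation.

No integer solutions with |y| ≤ 45.


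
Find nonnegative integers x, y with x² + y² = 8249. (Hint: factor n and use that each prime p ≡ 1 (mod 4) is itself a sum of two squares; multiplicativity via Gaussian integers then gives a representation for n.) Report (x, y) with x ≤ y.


Step 1: Factor n = 8249 = 73 · 113.
Step 2: Check the mod-4 condition on each prime factor: 73 ≡ 1 (mod 4), exponent 1; 113 ≡ 1 (mod 4), exponent 1.
All primes ≡ 3 (mod 4) appear to even exponent (or don't appear), so by the two-squares theorem n IS expressible as a sum of two squares.
Step 3: Build a representation. Here n = 73 · 113 is a product of primes ≡ 1 (mod 4). Each prime p ≡ 1 (mod 4) is itself a sum of two squares; find a² by testing p − a² for a perfect square:
  73: 73 − 1² = 72, 73 − 2² = 69, 73 − 3² = 64 = 8² ⇒ 73 = 3² + 8².
  113: 113 − 1² = 112, 113 − 2² = 109, 113 − 3² = 104, 113 − 4² = 97, 113 − 5² = 88, 113 − 6² = 77, 113 − 7² = 64 = 8² ⇒ 113 = 7² + 8².
  Combine using the Brahmagupta–Fibonacci identity (a² + b²)(c² + d²) = (ac − bd)² + (ad + bc)² = (ac + bd)² + (ad − bc)²:
  73 · 113 = 8249: from (3² + 8²)(7² + 8²), take (3·7 − 8·8, 3·8 + 8·7) = (21 − 64, 24 + 56) = (-43, 80); dropping signs (only squares matter) gives (43, 80); check 43² + 80² = 1849 + 6400 = 8249 ✓.
Step 4: Order so x ≤ y and verify: 43² + 80² = 1849 + 6400 = 8249 = n. ✓

n = 8249 = 43² + 80² (one valid representation with x ≤ y).


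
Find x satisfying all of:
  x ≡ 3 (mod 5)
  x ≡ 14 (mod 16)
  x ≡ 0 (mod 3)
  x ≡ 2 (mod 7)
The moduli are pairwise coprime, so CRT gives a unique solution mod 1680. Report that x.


Product of moduli M = 5 · 16 · 3 · 7 = 1680.
Merge one congruence at a time:
  Start: x ≡ 3 (mod 5).
  Combine with x ≡ 14 (mod 16); new modulus lcm = 80.
    Write x = 3 + 5·t and substitute into x ≡ 14 (mod 16): 5·t ≡ 14 − 3 = 11 (mod 16).
    The inverse of 5 mod 16 is 13 (since 5·13 = 65 = 4·16 + 1), so t ≡ 13·11 = 143 ≡ 15 (mod 16).
    Then x = 3 + 5·15 = 78, valid modulo lcm(5, 16) = 80: x ≡ 78 (mod 80).
  Combine with x ≡ 0 (mod 3); new modulus lcm = 240.
    Write x = 78 + 80·t and substitute into x ≡ 0 (mod 3): 80·t ≡ 0 − 78 = -78 (mod 3).
    Reduce coefficients mod 3: 2·t ≡ 0 (mod 3).
    The inverse of 2 mod 3 is 2 (since 2·2 = 4 = 1·3 + 1), so t ≡ 2·0 = 0 ≡ 0 (mod 3).
    Then x = 78 + 80·0 = 78, valid modulo lcm(80, 3) = 240: x ≡ 78 (mod 240).
  Combine with x ≡ 2 (mod 7); new modulus lcm = 1680.
    Write x = 78 + 240·t and substitute into x ≡ 2 (mod 7): 240·t ≡ 2 − 78 = -76 (mod 7).
    Reduce coefficients mod 7: 2·t ≡ 1 (mod 7).
    The inverse of 2 mod 7 is 4 (since 2·4 = 8 = 1·7 + 1), so t ≡ 4·1 = 4 ≡ 4 (mod 7).
    Then x = 78 + 240·4 = 1038, valid modulo lcm(240, 7) = 1680: x ≡ 1038 (mod 1680).
Verify against each original: 1038 mod 5 = 3, 1038 mod 16 = 14, 1038 mod 3 = 0, 1038 mod 7 = 2.

x ≡ 1038 (mod 1680).


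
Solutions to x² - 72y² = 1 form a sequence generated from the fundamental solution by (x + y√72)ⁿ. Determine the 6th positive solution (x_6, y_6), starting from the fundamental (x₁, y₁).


Step 1: Find the fundamental solution (x₁, y₁) of x² - 72y² = 1.
  Expand √72 as a continued fraction. a₀ = ⌊√72⌋ = 8; iterate m_{k+1} = d_k·a_k − m_k, d_{k+1} = (72 − m_{k+1}²)/d_k, a_{k+1} = ⌊(a₀ + m_{k+1})/d_{k+1}⌋ (starting m₀ = 0, d₀ = 1), with convergents p_k = a_k·p_{k-1} + p_{k-2}, q_k = a_k·q_{k-1} + q_{k-2} (p₋₁ = 1, q₋₁ = 0):
  k = 0: a₀ = 8; p₀/q₀ = 8/1; p₀² − 72·q₀² = 64 − 72 = -8.
  k = 1: m = 8, d = 8, a = ⌊(8 + 8)/8⌋ = 2; p/q = (2·8 + 1)/(2·1 + 0) = 17/2; p² − 72·q² = 289 − 288 = 1.
  The first convergent with p² − 72·q² = 1 gives the fundamental solution (x₁, y₁) = (17, 2).
Step 2: Apply the recurrence (x_{n+1}, y_{n+1}) = (x₁x_n + 72y₁y_n, x₁y_n + y₁x_n) repeatedly.
  From (x_1, y_1) = (17, 2): x_2 = 17·17 + 72·2·2 = 577; y_2 = 17·2 + 2·17 = 68.
  From (x_2, y_2) = (577, 68): x_3 = 17·577 + 72·2·68 = 19601; y_3 = 17·68 + 2·577 = 2310.
  From (x_3, y_3) = (19601, 2310): x_4 = 17·19601 + 72·2·2310 = 665857; y_4 = 17·2310 + 2·19601 = 78472.
  From (x_4, y_4) = (665857, 78472): x_5 = 17·665857 + 72·2·78472 = 22619537; y_5 = 17·78472 + 2·665857 = 2665738.
  From (x_5, y_5) = (22619537, 2665738): x_6 = 17·22619537 + 72·2·2665738 = 768398401; y_6 = 17·2665738 + 2·22619537 = 90556620.
Step 3: Verify x_6² - 72·y_6² = 590436102659356801 - 590436102659356800 = 1 (should be 1). ✓

(x_1, y_1) = (17, 2); (x_6, y_6) = (768398401, 90556620).


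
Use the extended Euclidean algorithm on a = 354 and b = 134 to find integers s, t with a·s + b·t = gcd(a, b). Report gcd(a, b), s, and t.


Euclidean algorithm on (354, 134) — divide until remainder is 0:
  354 = 2 · 134 + 86
  134 = 1 · 86 + 48
  86 = 1 · 48 + 38
  48 = 1 · 38 + 10
  38 = 3 · 10 + 8
  10 = 1 · 8 + 2
  8 = 4 · 2 + 0
gcd(354, 134) = 2.
Track Bezout coefficients alongside the remainders: start with r₀ = 354 = a·1 + b·0 (s = 1, t = 0) and r₁ = 134 = a·0 + b·1 (s = 0, t = 1); each new remainder r_{k+1} = r_{k-1} − q_k·r_k inherits s_{k+1} = s_{k-1} − q_k·s_k, t_{k+1} = t_{k-1} − q_k·t_k, so r_k = a·s_k + b·t_k at every step:
  q = 2: r = 86, s = 1 − 2·0 = 1, t = 0 − 2·1 = -2  (check: 354·1 + 134·(-2) = 86)
  q = 1: r = 48, s = 0 − 1·1 = -1, t = 1 − 1·(-2) = 3  (check: 354·(-1) + 134·3 = 48)
  q = 1: r = 38, s = 1 − 1·(-1) = 2, t = -2 − 1·3 = -5  (check: 354·2 + 134·(-5) = 38)
  q = 1: r = 10, s = -1 − 1·2 = -3, t = 3 − 1·(-5) = 8  (check: 354·(-3) + 134·8 = 10)
  q = 3: r = 8, s = 2 − 3·(-3) = 11, t = -5 − 3·8 = -29  (check: 354·11 + 134·(-29) = 8)
  q = 1: r = 2, s = -3 − 1·11 = -14, t = 8 − 1·(-29) = 37  (check: 354·(-14) + 134·37 = 2)
The row with r = 2 (the gcd) gives the Bezout coefficients s = -14, t = 37.
Result: 354 · (-14) + 134 · (37) = 2.

gcd(354, 134) = 2; s = -14, t = 37 (check: 354·(-14) + 134·37 = 2).


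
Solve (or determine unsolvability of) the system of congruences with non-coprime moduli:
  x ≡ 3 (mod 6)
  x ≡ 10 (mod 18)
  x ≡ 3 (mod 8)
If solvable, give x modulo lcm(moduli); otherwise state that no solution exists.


Moduli 6, 18, 8 are not pairwise coprime, so CRT works modulo lcm(m_i) when all pairwise compatibility conditions hold.
Pairwise compatibility: gcd(m_i, m_j) must divide a_i - a_j for every pair.
Merge one congruence at a time:
  Start: x ≡ 3 (mod 6).
  Combine with x ≡ 10 (mod 18): gcd(6, 18) = 6, and 10 - 3 = 7 is NOT divisible by 6.
    ⇒ system is inconsistent (no integer solution).

No solution (the system is inconsistent).


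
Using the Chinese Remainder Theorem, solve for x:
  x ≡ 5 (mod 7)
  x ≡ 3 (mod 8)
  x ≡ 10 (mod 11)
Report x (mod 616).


Moduli 7, 8, 11 are pairwise coprime; by CRT there is a unique solution modulo M = 7 · 8 · 11 = 616.
Solve pairwise, accumulating the modulus:
  Start with x ≡ 5 (mod 7).
  Combine with x ≡ 3 (mod 8): since gcd(7, 8) = 1, we get a unique residue mod 56.
    Write x = 5 + 7·t and substitute into x ≡ 3 (mod 8): 7·t ≡ 3 − 5 = -2 (mod 8).
    Reduce coefficients mod 8: 7·t ≡ 6 (mod 8).
    The inverse of 7 mod 8 is 7 (since 7·7 = 49 = 6·8 + 1), so t ≡ 7·6 = 42 ≡ 2 (mod 8).
    Then x = 5 + 7·2 = 19, valid modulo lcm(7, 8) = 56: x ≡ 19 (mod 56).
  Combine with x ≡ 10 (mod 11): since gcd(56, 11) = 1, we get a unique residue mod 616.
    Write x = 19 + 56·t and substitute into x ≡ 10 (mod 11): 56·t ≡ 10 − 19 = -9 (mod 11).
    Reduce coefficients mod 11: 1·t ≡ 2 (mod 11).
    So t ≡ 2 (mod 11).
    Then x = 19 + 56·2 = 131, valid modulo lcm(56, 11) = 616: x ≡ 131 (mod 616).
Verify: 131 mod 7 = 5 ✓, 131 mod 8 = 3 ✓, 131 mod 11 = 10 ✓.

x ≡ 131 (mod 616).


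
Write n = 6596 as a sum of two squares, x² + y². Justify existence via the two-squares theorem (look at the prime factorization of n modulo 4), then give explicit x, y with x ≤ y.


Step 1: Factor n = 6596 = 2^2 · 17 · 97.
Step 2: Check the mod-4 condition on each prime factor: 2 = 2 (special); 17 ≡ 1 (mod 4), exponent 1; 97 ≡ 1 (mod 4), exponent 1.
All primes ≡ 3 (mod 4) appear to even exponent (or don't appear), so by the two-squares theorem n IS expressible as a sum of two squares.
Step 3: Build a representation. Group n = k² · m with k = 2 and m = 17 · 97 = 1649 (a product of primes ≡ 1 (mod 4)); a representation of m scales to one of n via (k·x)² + (k·y)² = k²(x² + y²). Each prime p ≡ 1 (mod 4) is itself a sum of two squares; find a² by testing p − a² for a perfect square:
  17: 17 − 1² = 16 = 4² ⇒ 17 = 1² + 4².
  97: 97 − 1² = 96, 97 − 2² = 93, 97 − 3² = 88, 97 − 4² = 81 = 9² ⇒ 97 = 4² + 9².
  Combine using the Brahmagupta–Fibonacci identity (a² + b²)(c² + d²) = (ac − bd)² + (ad + bc)² = (ac + bd)² + (ad − bc)²:
  17 · 97 = 1649: from (1² + 4²)(4² + 9²), take (1·4 − 4·9, 1·9 + 4·4) = (4 − 36, 9 + 16) = (-32, 25); dropping signs (only squares matter) gives (32, 25); check 32² + 25² = 1024 + 625 = 1649 ✓.
  Scale by k = 2: (2·32, 2·25) = (64, 50).
Step 4: Order so x ≤ y and verify: 50² + 64² = 2500 + 4096 = 6596 = n. ✓

n = 6596 = 50² + 64² (one valid representation with x ≤ y).


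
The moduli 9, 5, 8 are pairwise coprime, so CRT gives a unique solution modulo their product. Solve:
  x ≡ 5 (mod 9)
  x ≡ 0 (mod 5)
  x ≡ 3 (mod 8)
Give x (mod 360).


Moduli 9, 5, 8 are pairwise coprime; by CRT there is a unique solution modulo M = 9 · 5 · 8 = 360.
Solve pairwise, accumulating the modulus:
  Start with x ≡ 5 (mod 9).
  Combine with x ≡ 0 (mod 5): since gcd(9, 5) = 1, we get a unique residue mod 45.
    Write x = 5 + 9·t and substitute into x ≡ 0 (mod 5): 9·t ≡ 0 − 5 = -5 (mod 5).
    Reduce coefficients mod 5: 4·t ≡ 0 (mod 5).
    The inverse of 4 mod 5 is 4 (since 4·4 = 16 = 3·5 + 1), so t ≡ 4·0 = 0 ≡ 0 (mod 5).
    Then x = 5 + 9·0 = 5, valid modulo lcm(9, 5) = 45: x ≡ 5 (mod 45).
  Combine with x ≡ 3 (mod 8): since gcd(45, 8) = 1, we get a unique residue mod 360.
    Write x = 5 + 45·t and substitute into x ≡ 3 (mod 8): 45·t ≡ 3 − 5 = -2 (mod 8).
    Reduce coefficients mod 8: 5·t ≡ 6 (mod 8).
    The inverse of 5 mod 8 is 5 (since 5·5 = 25 = 3·8 + 1), so t ≡ 5·6 = 30 ≡ 6 (mod 8).
    Then x = 5 + 45·6 = 275, valid modulo lcm(45, 8) = 360: x ≡ 275 (mod 360).
Verify: 275 mod 9 = 5 ✓, 275 mod 5 = 0 ✓, 275 mod 8 = 3 ✓.

x ≡ 275 (mod 360).


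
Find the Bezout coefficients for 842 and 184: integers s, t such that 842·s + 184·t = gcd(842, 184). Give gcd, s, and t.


Euclidean algorithm on (842, 184) — divide until remainder is 0:
  842 = 4 · 184 + 106
  184 = 1 · 106 + 78
  106 = 1 · 78 + 28
  78 = 2 · 28 + 22
  28 = 1 · 22 + 6
  22 = 3 · 6 + 4
  6 = 1 · 4 + 2
  4 = 2 · 2 + 0
gcd(842, 184) = 2.
Track Bezout coefficients alongside the remainders: start with r₀ = 842 = a·1 + b·0 (s = 1, t = 0) and r₁ = 184 = a·0 + b·1 (s = 0, t = 1); each new remainder r_{k+1} = r_{k-1} − q_k·r_k inherits s_{k+1} = s_{k-1} − q_k·s_k, t_{k+1} = t_{k-1} − q_k·t_k, so r_k = a·s_k + b·t_k at every step:
  q = 4: r = 106, s = 1 − 4·0 = 1, t = 0 − 4·1 = -4  (check: 842·1 + 184·(-4) = 106)
  q = 1: r = 78, s = 0 − 1·1 = -1, t = 1 − 1·(-4) = 5  (check: 842·(-1) + 184·5 = 78)
  q = 1: r = 28, s = 1 − 1·(-1) = 2, t = -4 − 1·5 = -9  (check: 842·2 + 184·(-9) = 28)
  q = 2: r = 22, s = -1 − 2·2 = -5, t = 5 − 2·(-9) = 23  (check: 842·(-5) + 184·23 = 22)
  q = 1: r = 6, s = 2 − 1·(-5) = 7, t = -9 − 1·23 = -32  (check: 842·7 + 184·(-32) = 6)
  q = 3: r = 4, s = -5 − 3·7 = -26, t = 23 − 3·(-32) = 119  (check: 842·(-26) + 184·119 = 4)
  q = 1: r = 2, s = 7 − 1·(-26) = 33, t = -32 − 1·119 = -151  (check: 842·33 + 184·(-151) = 2)
The row with r = 2 (the gcd) gives the Bezout coefficients s = 33, t = -151.
Result: 842 · (33) + 184 · (-151) = 2.

gcd(842, 184) = 2; s = 33, t = -151 (check: 842·33 + 184·(-151) = 2).


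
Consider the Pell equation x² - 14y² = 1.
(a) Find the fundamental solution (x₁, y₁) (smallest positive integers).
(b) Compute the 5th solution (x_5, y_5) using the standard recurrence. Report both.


Step 1: Find the fundamental solution (x₁, y₁) of x² - 14y² = 1.
  Expand √14 as a continued fraction. a₀ = ⌊√14⌋ = 3; iterate m_{k+1} = d_k·a_k − m_k, d_{k+1} = (14 − m_{k+1}²)/d_k, a_{k+1} = ⌊(a₀ + m_{k+1})/d_{k+1}⌋ (starting m₀ = 0, d₀ = 1), with convergents p_k = a_k·p_{k-1} + p_{k-2}, q_k = a_k·q_{k-1} + q_{k-2} (p₋₁ = 1, q₋₁ = 0):
  k = 0: a₀ = 3; p₀/q₀ = 3/1; p₀² − 14·q₀² = 9 − 14 = -5.
  k = 1: m = 3, d = 5, a = ⌊(3 + 3)/5⌋ = 1; p/q = (1·3 + 1)/(1·1 + 0) = 4/1; p² − 14·q² = 16 − 14 = 2.
  k = 2: m = 2, d = 2, a = ⌊(3 + 2)/2⌋ = 2; p/q = (2·4 + 3)/(2·1 + 1) = 11/3; p² − 14·q² = 121 − 126 = -5.
  k = 3: m = 2, d = 5, a = ⌊(3 + 2)/5⌋ = 1; p/q = (1·11 + 4)/(1·3 + 1) = 15/4; p² − 14·q² = 225 − 224 = 1.
  The first convergent with p² − 14·q² = 1 gives the fundamental solution (x₁, y₁) = (15, 4).
Step 2: Apply the recurrence (x_{n+1}, y_{n+1}) = (x₁x_n + 14y₁y_n, x₁y_n + y₁x_n) repeatedly.
  From (x_1, y_1) = (15, 4): x_2 = 15·15 + 14·4·4 = 449; y_2 = 15·4 + 4·15 = 120.
  From (x_2, y_2) = (449, 120): x_3 = 15·449 + 14·4·120 = 13455; y_3 = 15·120 + 4·449 = 3596.
  From (x_3, y_3) = (13455, 3596): x_4 = 15·13455 + 14·4·3596 = 403201; y_4 = 15·3596 + 4·13455 = 107760.
  From (x_4, y_4) = (403201, 107760): x_5 = 15·403201 + 14·4·107760 = 12082575; y_5 = 15·107760 + 4·403201 = 3229204.
Step 3: Verify x_5² - 14·y_5² = 145988618630625 - 145988618630624 = 1 (should be 1). ✓

(x_1, y_1) = (15, 4); (x_5, y_5) = (12082575, 3229204).
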